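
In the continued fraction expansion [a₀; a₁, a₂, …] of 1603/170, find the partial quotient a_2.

Repeatedly divide and take the remainder:
⌊1603/170⌋ = 9, remainder 73
⌊170/73⌋ = 2, remainder 24
⌊73/24⌋ = 3, remainder 1

3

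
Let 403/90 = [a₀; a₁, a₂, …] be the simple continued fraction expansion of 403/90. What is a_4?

3

403 ÷ 90 → quotient 4, remainder 43
90 ÷ 43 → quotient 2, remainder 4
43 ÷ 4 → quotient 10, remainder 3
4 ÷ 3 → quotient 1, remainder 1
3 ÷ 1 → quotient 3, remainder 0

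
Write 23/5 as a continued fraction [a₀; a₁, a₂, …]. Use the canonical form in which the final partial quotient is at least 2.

Run the Euclidean algorithm, recording each quotient:
⌊23/5⌋ = 4, remainder 3
⌊5/3⌋ = 1, remainder 2
⌊3/2⌋ = 1, remainder 1
⌊2/1⌋ = 2, remainder 0

[4; 1, 1, 2]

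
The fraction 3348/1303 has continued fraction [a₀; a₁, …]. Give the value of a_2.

Run the Euclidean algorithm, recording each quotient:
⌊3348/1303⌋ = 2, remainder 742
⌊1303/742⌋ = 1, remainder 561
⌊742/561⌋ = 1, remainder 181

1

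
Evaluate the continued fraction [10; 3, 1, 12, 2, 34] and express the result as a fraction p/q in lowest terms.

Work from the innermost term outward:
Start with 34.
2 + 1/(34/1) = 2 + 1/34 = 69/34
12 + 1/(69/34) = 12 + 34/69 = 862/69
1 + 1/(862/69) = 1 + 69/862 = 931/862
3 + 1/(931/862) = 3 + 862/931 = 3655/931
10 + 1/(3655/931) = 10 + 931/3655 = 37481/3655

37481/3655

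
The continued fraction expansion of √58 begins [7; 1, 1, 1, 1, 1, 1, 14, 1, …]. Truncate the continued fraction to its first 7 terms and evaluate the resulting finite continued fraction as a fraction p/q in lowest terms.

99/13

Start with 1.
1 + 1/(1/1) = 1 + 1/1 = 2/1
1 + 1/(2/1) = 1 + 1/2 = 3/2
1 + 1/(3/2) = 1 + 2/3 = 5/3
1 + 1/(5/3) = 1 + 3/5 = 8/5
1 + 1/(8/5) = 1 + 5/8 = 13/8
7 + 1/(13/8) = 7 + 8/13 = 99/13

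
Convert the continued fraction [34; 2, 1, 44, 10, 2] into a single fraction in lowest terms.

96827/2820

Build up convergents one term at a time:
a_0 = 34: 34/1
a_1 = 2: 69/2
a_2 = 1: 103/3
a_3 = 44: 4601/134
a_4 = 10: 46113/1343
a_5 = 2: 96827/2820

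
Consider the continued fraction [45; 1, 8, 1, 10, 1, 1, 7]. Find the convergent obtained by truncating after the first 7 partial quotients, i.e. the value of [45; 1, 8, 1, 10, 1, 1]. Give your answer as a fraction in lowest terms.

10465/228

a_0 = 45: 45/1
a_1 = 1: 46/1
a_2 = 8: 413/9
a_3 = 1: 459/10
a_4 = 10: 5003/109
a_5 = 1: 5462/119
a_6 = 1: 10465/228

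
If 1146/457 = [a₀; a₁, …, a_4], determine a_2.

1

1146 ÷ 457 → quotient 2, remainder 232
457 ÷ 232 → quotient 1, remainder 225
232 ÷ 225 → quotient 1, remainder 7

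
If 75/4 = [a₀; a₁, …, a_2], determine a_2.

Repeatedly divide and take the remainder:
75 ÷ 4 → quotient 18, remainder 3
4 ÷ 3 → quotient 1, remainder 1
3 ÷ 1 → quotient 3, remainder 0

3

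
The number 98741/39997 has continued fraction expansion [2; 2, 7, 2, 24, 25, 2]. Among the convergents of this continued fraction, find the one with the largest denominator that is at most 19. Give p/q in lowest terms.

List convergents until the denominator exceeds the bound:
a_0 = 2: 2/1  (≤ bound)
a_1 = 2: 5/2  (≤ bound)
a_2 = 7: 37/15  (≤ bound)
a_3 = 2: 79/32  (> 19, stop)

37/15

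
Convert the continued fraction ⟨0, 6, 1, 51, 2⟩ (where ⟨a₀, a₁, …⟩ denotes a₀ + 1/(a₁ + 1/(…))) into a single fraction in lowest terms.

Starting at the tail and folding back:
Start with 2.
51 + 1/(2/1) = 51 + 1/2 = 103/2
1 + 1/(103/2) = 1 + 2/103 = 105/103
6 + 1/(105/103) = 6 + 103/105 = 733/105
0 + 1/(733/105) = 0 + 105/733 = 105/733

105/733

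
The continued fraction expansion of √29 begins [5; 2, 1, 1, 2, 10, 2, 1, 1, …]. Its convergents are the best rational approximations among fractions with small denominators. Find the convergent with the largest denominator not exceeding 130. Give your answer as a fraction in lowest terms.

70/13

a_0 = 5: 5/1  (≤ bound)
a_1 = 2: 11/2  (≤ bound)
a_2 = 1: 16/3  (≤ bound)
a_3 = 1: 27/5  (≤ bound)
a_4 = 2: 70/13  (≤ bound)
a_5 = 10: 727/135  (> 130, stop)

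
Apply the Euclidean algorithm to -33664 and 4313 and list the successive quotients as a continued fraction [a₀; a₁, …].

Run the Euclidean algorithm, recording each quotient:
-33664 = -8·4313 + 840, so a_0 = -8
4313 = 5·840 + 113, so a_1 = 5
840 = 7·113 + 49, so a_2 = 7
113 = 2·49 + 15, so a_3 = 2
49 = 3·15 + 4, so a_4 = 3
15 = 3·4 + 3, so a_5 = 3
4 = 1·3 + 1, so a_6 = 1
3 = 3·1 + 0, so a_7 = 3

[-8; 5, 7, 2, 3, 3, 1, 3]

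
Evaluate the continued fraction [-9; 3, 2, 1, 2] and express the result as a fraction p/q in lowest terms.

Start with 2.
1 + 1/(2/1) = 1 + 1/2 = 3/2
2 + 1/(3/2) = 2 + 2/3 = 8/3
3 + 1/(8/3) = 3 + 3/8 = 27/8
-9 + 1/(27/8) = -9 + 8/27 = -235/27

-235/27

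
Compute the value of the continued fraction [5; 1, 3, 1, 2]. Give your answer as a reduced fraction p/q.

81/14

a_0 = 5: 5/1
a_1 = 1: 6/1
a_2 = 3: 23/4
a_3 = 1: 29/5
a_4 = 2: 81/14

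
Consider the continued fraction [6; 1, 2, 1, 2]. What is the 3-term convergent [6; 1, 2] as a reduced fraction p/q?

20/3

Starting at the tail and folding back:
Start with 2.
1 + 1/(2/1) = 1 + 1/2 = 3/2
6 + 1/(3/2) = 6 + 2/3 = 20/3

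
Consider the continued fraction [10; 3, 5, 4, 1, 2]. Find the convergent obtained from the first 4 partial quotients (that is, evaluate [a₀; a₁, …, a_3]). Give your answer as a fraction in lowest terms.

a_0 = 10: 10/1
a_1 = 3: 31/3
a_2 = 5: 165/16
a_3 = 4: 691/67

691/67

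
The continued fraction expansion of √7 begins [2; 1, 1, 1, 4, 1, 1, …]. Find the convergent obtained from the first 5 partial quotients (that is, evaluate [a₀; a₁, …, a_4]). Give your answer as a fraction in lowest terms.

37/14

Start with 4.
1 + 1/(4/1) = 1 + 1/4 = 5/4
1 + 1/(5/4) = 1 + 4/5 = 9/5
1 + 1/(9/5) = 1 + 5/9 = 14/9
2 + 1/(14/9) = 2 + 9/14 = 37/14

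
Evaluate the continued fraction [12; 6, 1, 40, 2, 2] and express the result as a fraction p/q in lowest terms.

17535/1444

Collapse the nested fraction from the inside out:
Start with 2.
2 + 1/(2/1) = 2 + 1/2 = 5/2
40 + 1/(5/2) = 40 + 2/5 = 202/5
1 + 1/(202/5) = 1 + 5/202 = 207/202
6 + 1/(207/202) = 6 + 202/207 = 1444/207
12 + 1/(1444/207) = 12 + 207/1444 = 17535/1444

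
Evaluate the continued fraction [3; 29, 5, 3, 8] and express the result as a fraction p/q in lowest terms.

Starting at the tail and folding back:
Start with 8.
3 + 1/(8/1) = 3 + 1/8 = 25/8
5 + 1/(25/8) = 5 + 8/25 = 133/25
29 + 1/(133/25) = 29 + 25/133 = 3882/133
3 + 1/(3882/133) = 3 + 133/3882 = 11779/3882

11779/3882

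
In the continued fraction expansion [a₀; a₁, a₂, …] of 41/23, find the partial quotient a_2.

3

41 = 1·23 + 18, so a_0 = 1
23 = 1·18 + 5, so a_1 = 1
18 = 3·5 + 3, so a_2 = 3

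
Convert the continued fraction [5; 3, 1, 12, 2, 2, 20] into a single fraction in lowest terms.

28197/5366

Start with 20.
2 + 1/(20/1) = 2 + 1/20 = 41/20
2 + 1/(41/20) = 2 + 20/41 = 102/41
12 + 1/(102/41) = 12 + 41/102 = 1265/102
1 + 1/(1265/102) = 1 + 102/1265 = 1367/1265
3 + 1/(1367/1265) = 3 + 1265/1367 = 5366/1367
5 + 1/(5366/1367) = 5 + 1367/5366 = 28197/5366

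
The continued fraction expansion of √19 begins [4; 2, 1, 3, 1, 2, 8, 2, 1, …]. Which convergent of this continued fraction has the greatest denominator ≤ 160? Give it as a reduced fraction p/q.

170/39

a_0 = 4: 4/1  (≤ bound)
a_1 = 2: 9/2  (≤ bound)
a_2 = 1: 13/3  (≤ bound)
a_3 = 3: 48/11  (≤ bound)
a_4 = 1: 61/14  (≤ bound)
a_5 = 2: 170/39  (≤ bound)
a_6 = 8: 1421/326  (> 160, stop)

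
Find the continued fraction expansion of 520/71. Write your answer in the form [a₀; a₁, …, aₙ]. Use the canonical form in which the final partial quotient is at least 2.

520 ÷ 71 → quotient 7, remainder 23
71 ÷ 23 → quotient 3, remainder 2
23 ÷ 2 → quotient 11, remainder 1
2 ÷ 1 → quotient 2, remainder 0

[7; 3, 11, 2]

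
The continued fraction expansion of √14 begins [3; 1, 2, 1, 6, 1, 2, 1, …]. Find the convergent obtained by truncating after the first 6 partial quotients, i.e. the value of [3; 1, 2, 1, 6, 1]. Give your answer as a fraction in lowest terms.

a_0 = 3: 3/1
a_1 = 1: 4/1
a_2 = 2: 11/3
a_3 = 1: 15/4
a_4 = 6: 101/27
a_5 = 1: 116/31

116/31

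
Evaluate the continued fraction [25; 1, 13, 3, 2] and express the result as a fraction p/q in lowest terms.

Work from the innermost term outward:
Start with 2.
3 + 1/(2/1) = 3 + 1/2 = 7/2
13 + 1/(7/2) = 13 + 2/7 = 93/7
1 + 1/(93/7) = 1 + 7/93 = 100/93
25 + 1/(100/93) = 25 + 93/100 = 2593/100

2593/100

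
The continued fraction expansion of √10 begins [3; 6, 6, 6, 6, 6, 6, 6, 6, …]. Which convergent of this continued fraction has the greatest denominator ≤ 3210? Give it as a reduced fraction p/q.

a_0 = 3: 3/1  (≤ bound)
a_1 = 6: 19/6  (≤ bound)
a_2 = 6: 117/37  (≤ bound)
a_3 = 6: 721/228  (≤ bound)
a_4 = 6: 4443/1405  (≤ bound)
a_5 = 6: 27379/8658  (> 3210, stop)

4443/1405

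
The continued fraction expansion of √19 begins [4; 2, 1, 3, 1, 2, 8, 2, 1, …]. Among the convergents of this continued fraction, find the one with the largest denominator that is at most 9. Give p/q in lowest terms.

13/3

List convergents until the denominator exceeds the bound:
a_0 = 4: 4/1  (≤ bound)
a_1 = 2: 9/2  (≤ bound)
a_2 = 1: 13/3  (≤ bound)
a_3 = 3: 48/11  (> 9, stop)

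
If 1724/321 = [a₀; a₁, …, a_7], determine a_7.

2

Repeatedly divide and take the remainder:
1724 ÷ 321 → quotient 5, remainder 119
321 ÷ 119 → quotient 2, remainder 83
119 ÷ 83 → quotient 1, remainder 36
83 ÷ 36 → quotient 2, remainder 11
36 ÷ 11 → quotient 3, remainder 3
11 ÷ 3 → quotient 3, remainder 2
3 ÷ 2 → quotient 1, remainder 1
2 ÷ 1 → quotient 2, remainder 0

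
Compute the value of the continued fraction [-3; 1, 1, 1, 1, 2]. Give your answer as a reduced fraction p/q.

Use the convergent recurrence hₖ = aₖ·hₖ₋₁ + hₖ₋₂ (and likewise for the denominators kₖ):
a_0 = -3: -3/1
a_1 = 1: -2/1
a_2 = 1: -5/2
a_3 = 1: -7/3
a_4 = 1: -12/5
a_5 = 2: -31/13

-31/13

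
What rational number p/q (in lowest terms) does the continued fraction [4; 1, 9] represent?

49/10

Use the convergent recurrence hₖ = aₖ·hₖ₋₁ + hₖ₋₂ (and likewise for the denominators kₖ):
a_0 = 4: 4/1
a_1 = 1: 5/1
a_2 = 9: 49/10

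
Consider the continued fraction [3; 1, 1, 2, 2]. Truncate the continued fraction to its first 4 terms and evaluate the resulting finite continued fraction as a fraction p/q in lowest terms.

Use the convergent recurrence hₖ = aₖ·hₖ₋₁ + hₖ₋₂ (and likewise for the denominators kₖ):
a_0 = 3: 3/1
a_1 = 1: 4/1
a_2 = 1: 7/2
a_3 = 2: 18/5

18/5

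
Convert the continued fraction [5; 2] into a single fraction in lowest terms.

Start with 2.
5 + 1/(2/1) = 5 + 1/2 = 11/2

11/2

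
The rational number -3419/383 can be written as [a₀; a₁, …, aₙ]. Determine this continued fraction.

[-9; 13, 1, 2, 9]

-3419 ÷ 383 → quotient -9, remainder 28
383 ÷ 28 → quotient 13, remainder 19
28 ÷ 19 → quotient 1, remainder 9
19 ÷ 9 → quotient 2, remainder 1
9 ÷ 1 → quotient 9, remainder 0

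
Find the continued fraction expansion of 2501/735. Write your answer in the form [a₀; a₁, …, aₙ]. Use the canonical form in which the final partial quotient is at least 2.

[3; 2, 2, 14, 3, 3]

2501 = 3·735 + 296, so a_0 = 3
735 = 2·296 + 143, so a_1 = 2
296 = 2·143 + 10, so a_2 = 2
143 = 14·10 + 3, so a_3 = 14
10 = 3·3 + 1, so a_4 = 3
3 = 3·1 + 0, so a_5 = 3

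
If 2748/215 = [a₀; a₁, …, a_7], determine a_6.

1

Run the Euclidean algorithm, recording each quotient:
2748 ÷ 215 → quotient 12, remainder 168
215 ÷ 168 → quotient 1, remainder 47
168 ÷ 47 → quotient 3, remainder 27
47 ÷ 27 → quotient 1, remainder 20
27 ÷ 20 → quotient 1, remainder 7
20 ÷ 7 → quotient 2, remainder 6
7 ÷ 6 → quotient 1, remainder 1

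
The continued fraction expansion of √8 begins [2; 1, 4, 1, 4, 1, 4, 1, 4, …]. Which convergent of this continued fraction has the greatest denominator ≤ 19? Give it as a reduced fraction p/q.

a_0 = 2: 2/1  (≤ bound)
a_1 = 1: 3/1  (≤ bound)
a_2 = 4: 14/5  (≤ bound)
a_3 = 1: 17/6  (≤ bound)
a_4 = 4: 82/29  (> 19, stop)

17/6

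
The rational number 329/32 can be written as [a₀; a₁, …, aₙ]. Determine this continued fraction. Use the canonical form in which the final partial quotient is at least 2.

[10; 3, 1, 1, 4]

Repeatedly divide and take the remainder:
329 = 10·32 + 9, so a_0 = 10
32 = 3·9 + 5, so a_1 = 3
9 = 1·5 + 4, so a_2 = 1
5 = 1·4 + 1, so a_3 = 1
4 = 4·1 + 0, so a_4 = 4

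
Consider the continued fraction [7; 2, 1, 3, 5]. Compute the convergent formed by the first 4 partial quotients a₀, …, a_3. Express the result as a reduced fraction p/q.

Start with 3.
1 + 1/(3/1) = 1 + 1/3 = 4/3
2 + 1/(4/3) = 2 + 3/4 = 11/4
7 + 1/(11/4) = 7 + 4/11 = 81/11

81/11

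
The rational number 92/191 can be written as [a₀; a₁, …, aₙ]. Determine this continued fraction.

[0; 2, 13, 7]

⌊92/191⌋ = 0, remainder 92
⌊191/92⌋ = 2, remainder 7
⌊92/7⌋ = 13, remainder 1
⌊7/1⌋ = 7, remainder 0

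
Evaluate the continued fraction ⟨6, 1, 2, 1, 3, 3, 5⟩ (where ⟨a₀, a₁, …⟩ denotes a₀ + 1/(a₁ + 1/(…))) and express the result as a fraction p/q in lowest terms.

1751/260

Use the convergent recurrence hₖ = aₖ·hₖ₋₁ + hₖ₋₂ (and likewise for the denominators kₖ):
a_0 = 6: 6/1
a_1 = 1: 7/1
a_2 = 2: 20/3
a_3 = 1: 27/4
a_4 = 3: 101/15
a_5 = 3: 330/49
a_6 = 5: 1751/260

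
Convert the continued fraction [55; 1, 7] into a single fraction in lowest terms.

447/8

a_0 = 55: 55/1
a_1 = 1: 56/1
a_2 = 7: 447/8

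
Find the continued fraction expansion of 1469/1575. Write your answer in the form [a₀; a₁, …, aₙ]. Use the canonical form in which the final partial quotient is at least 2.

[0; 1, 13, 1, 6, 15]

1469 ÷ 1575 → quotient 0, remainder 1469
1575 ÷ 1469 → quotient 1, remainder 106
1469 ÷ 106 → quotient 13, remainder 91
106 ÷ 91 → quotient 1, remainder 15
91 ÷ 15 → quotient 6, remainder 1
15 ÷ 1 → quotient 15, remainder 0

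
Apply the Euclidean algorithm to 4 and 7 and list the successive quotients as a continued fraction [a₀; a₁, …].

[0; 1, 1, 3]

Repeatedly divide and take the remainder:
4 ÷ 7 → quotient 0, remainder 4
7 ÷ 4 → quotient 1, remainder 3
4 ÷ 3 → quotient 1, remainder 1
3 ÷ 1 → quotient 3, remainder 0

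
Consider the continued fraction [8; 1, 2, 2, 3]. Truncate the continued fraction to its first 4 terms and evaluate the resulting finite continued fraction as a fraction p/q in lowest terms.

a_0 = 8: 8/1
a_1 = 1: 9/1
a_2 = 2: 26/3
a_3 = 2: 61/7

61/7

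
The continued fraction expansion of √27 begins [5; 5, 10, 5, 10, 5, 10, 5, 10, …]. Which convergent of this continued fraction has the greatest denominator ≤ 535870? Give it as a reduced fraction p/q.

716035/137801

List convergents until the denominator exceeds the bound:
a_0 = 5: 5/1  (≤ bound)
a_1 = 5: 26/5  (≤ bound)
a_2 = 10: 265/51  (≤ bound)
a_3 = 5: 1351/260  (≤ bound)
a_4 = 10: 13775/2651  (≤ bound)
a_5 = 5: 70226/13515  (≤ bound)
a_6 = 10: 716035/137801  (≤ bound)
a_7 = 5: 3650401/702520  (> 535870, stop)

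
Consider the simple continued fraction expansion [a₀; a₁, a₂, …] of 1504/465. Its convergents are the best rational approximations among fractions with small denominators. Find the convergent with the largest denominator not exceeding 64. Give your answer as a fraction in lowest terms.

207/64

List convergents until the denominator exceeds the bound:
a_0 = 3: 3/1  (≤ bound)
a_1 = 4: 13/4  (≤ bound)
a_2 = 3: 42/13  (≤ bound)
a_3 = 1: 55/17  (≤ bound)
a_4 = 3: 207/64  (≤ bound)
a_5 = 7: 1504/465  (> 64, stop)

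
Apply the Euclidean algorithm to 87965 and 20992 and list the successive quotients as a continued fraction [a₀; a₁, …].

[4; 5, 3, 1, 31, 2, 15]

Run the Euclidean algorithm, recording each quotient:
⌊87965/20992⌋ = 4, remainder 3997
⌊20992/3997⌋ = 5, remainder 1007
⌊3997/1007⌋ = 3, remainder 976
⌊1007/976⌋ = 1, remainder 31
⌊976/31⌋ = 31, remainder 15
⌊31/15⌋ = 2, remainder 1
⌊15/1⌋ = 15, remainder 0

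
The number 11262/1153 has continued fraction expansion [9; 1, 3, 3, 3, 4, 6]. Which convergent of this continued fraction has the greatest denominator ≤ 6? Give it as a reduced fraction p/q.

39/4

a_0 = 9: 9/1  (≤ bound)
a_1 = 1: 10/1  (≤ bound)
a_2 = 3: 39/4  (≤ bound)
a_3 = 3: 127/13  (> 6, stop)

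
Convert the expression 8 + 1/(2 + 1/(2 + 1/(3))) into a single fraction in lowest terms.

143/17

Work from the innermost term outward:
Start with 3.
2 + 1/(3/1) = 2 + 1/3 = 7/3
2 + 1/(7/3) = 2 + 3/7 = 17/7
8 + 1/(17/7) = 8 + 7/17 = 143/17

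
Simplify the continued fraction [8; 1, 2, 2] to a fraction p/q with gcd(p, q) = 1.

Collapse the nested fraction from the inside out:
Start with 2.
2 + 1/(2/1) = 2 + 1/2 = 5/2
1 + 1/(5/2) = 1 + 2/5 = 7/5
8 + 1/(7/5) = 8 + 5/7 = 61/7

61/7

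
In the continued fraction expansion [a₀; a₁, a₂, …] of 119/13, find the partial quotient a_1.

6

119 = 9·13 + 2, so a_0 = 9
13 = 6·2 + 1, so a_1 = 6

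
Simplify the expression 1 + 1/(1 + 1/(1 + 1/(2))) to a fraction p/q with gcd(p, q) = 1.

a_0 = 1: 1/1
a_1 = 1: 2/1
a_2 = 1: 3/2
a_3 = 2: 8/5

8/5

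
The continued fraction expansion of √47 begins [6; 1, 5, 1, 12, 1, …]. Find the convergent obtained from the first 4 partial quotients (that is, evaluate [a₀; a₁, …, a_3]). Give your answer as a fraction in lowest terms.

Use the convergent recurrence hₖ = aₖ·hₖ₋₁ + hₖ₋₂ (and likewise for the denominators kₖ):
a_0 = 6: 6/1
a_1 = 1: 7/1
a_2 = 5: 41/6
a_3 = 1: 48/7

48/7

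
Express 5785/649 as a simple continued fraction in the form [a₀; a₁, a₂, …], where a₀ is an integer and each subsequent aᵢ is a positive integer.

[8; 1, 10, 1, 1, 2, 3, 3]

5785 ÷ 649 → quotient 8, remainder 593
649 ÷ 593 → quotient 1, remainder 56
593 ÷ 56 → quotient 10, remainder 33
56 ÷ 33 → quotient 1, remainder 23
33 ÷ 23 → quotient 1, remainder 10
23 ÷ 10 → quotient 2, remainder 3
10 ÷ 3 → quotient 3, remainder 1
3 ÷ 1 → quotient 3, remainder 0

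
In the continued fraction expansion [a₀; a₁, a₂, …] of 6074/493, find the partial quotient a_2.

6074 ÷ 493 → quotient 12, remainder 158
493 ÷ 158 → quotient 3, remainder 19
158 ÷ 19 → quotient 8, remainder 6

8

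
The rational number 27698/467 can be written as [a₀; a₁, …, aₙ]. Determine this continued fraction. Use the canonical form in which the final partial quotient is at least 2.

[59; 3, 4, 1, 1, 7, 2]

27698 = 59·467 + 145, so a_0 = 59
467 = 3·145 + 32, so a_1 = 3
145 = 4·32 + 17, so a_2 = 4
32 = 1·17 + 15, so a_3 = 1
17 = 1·15 + 2, so a_4 = 1
15 = 7·2 + 1, so a_5 = 7
2 = 2·1 + 0, so a_6 = 2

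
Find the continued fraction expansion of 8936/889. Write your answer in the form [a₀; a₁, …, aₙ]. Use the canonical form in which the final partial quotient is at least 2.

8936 ÷ 889 → quotient 10, remainder 46
889 ÷ 46 → quotient 19, remainder 15
46 ÷ 15 → quotient 3, remainder 1
15 ÷ 1 → quotient 15, remainder 0

[10; 19, 3, 15]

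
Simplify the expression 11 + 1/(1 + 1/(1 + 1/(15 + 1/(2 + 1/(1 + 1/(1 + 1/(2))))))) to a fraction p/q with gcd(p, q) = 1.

4756/413

a_0 = 11: 11/1
a_1 = 1: 12/1
a_2 = 1: 23/2
a_3 = 15: 357/31
a_4 = 2: 737/64
a_5 = 1: 1094/95
a_6 = 1: 1831/159
a_7 = 2: 4756/413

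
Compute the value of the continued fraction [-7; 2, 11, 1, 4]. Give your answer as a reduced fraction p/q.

-802/123

a_0 = -7: -7/1
a_1 = 2: -13/2
a_2 = 11: -150/23
a_3 = 1: -163/25
a_4 = 4: -802/123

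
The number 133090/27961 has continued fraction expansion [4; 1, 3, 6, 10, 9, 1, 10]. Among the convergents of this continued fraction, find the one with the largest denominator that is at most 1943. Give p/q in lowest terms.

1209/254

List convergents until the denominator exceeds the bound:
a_0 = 4: 4/1  (≤ bound)
a_1 = 1: 5/1  (≤ bound)
a_2 = 3: 19/4  (≤ bound)
a_3 = 6: 119/25  (≤ bound)
a_4 = 10: 1209/254  (≤ bound)
a_5 = 9: 11000/2311  (> 1943, stop)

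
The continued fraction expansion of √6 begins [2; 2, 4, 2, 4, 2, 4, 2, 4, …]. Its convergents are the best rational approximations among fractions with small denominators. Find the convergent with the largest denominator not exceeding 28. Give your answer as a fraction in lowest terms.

a_0 = 2: 2/1  (≤ bound)
a_1 = 2: 5/2  (≤ bound)
a_2 = 4: 22/9  (≤ bound)
a_3 = 2: 49/20  (≤ bound)
a_4 = 4: 218/89  (> 28, stop)

49/20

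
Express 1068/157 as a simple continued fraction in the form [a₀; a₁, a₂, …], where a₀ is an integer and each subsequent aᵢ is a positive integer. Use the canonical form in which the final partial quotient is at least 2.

[6; 1, 4, 15, 2]

Repeatedly divide and take the remainder:
⌊1068/157⌋ = 6, remainder 126
⌊157/126⌋ = 1, remainder 31
⌊126/31⌋ = 4, remainder 2
⌊31/2⌋ = 15, remainder 1
⌊2/1⌋ = 2, remainder 0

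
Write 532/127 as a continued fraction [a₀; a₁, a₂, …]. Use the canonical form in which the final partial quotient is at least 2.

[4; 5, 3, 2, 3]

⌊532/127⌋ = 4, remainder 24
⌊127/24⌋ = 5, remainder 7
⌊24/7⌋ = 3, remainder 3
⌊7/3⌋ = 2, remainder 1
⌊3/1⌋ = 3, remainder 0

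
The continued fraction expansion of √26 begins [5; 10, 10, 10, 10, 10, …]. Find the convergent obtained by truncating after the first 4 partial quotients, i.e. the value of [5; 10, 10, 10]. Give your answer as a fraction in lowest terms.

5201/1020

Use the convergent recurrence hₖ = aₖ·hₖ₋₁ + hₖ₋₂ (and likewise for the denominators kₖ):
a_0 = 5: 5/1
a_1 = 10: 51/10
a_2 = 10: 515/101
a_3 = 10: 5201/1020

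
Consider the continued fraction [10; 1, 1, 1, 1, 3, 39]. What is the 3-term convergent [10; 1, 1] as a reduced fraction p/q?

21/2

a_0 = 10: 10/1
a_1 = 1: 11/1
a_2 = 1: 21/2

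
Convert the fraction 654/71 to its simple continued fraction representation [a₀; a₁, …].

[9; 4, 1, 2, 1, 3]

654 = 9·71 + 15, so a_0 = 9
71 = 4·15 + 11, so a_1 = 4
15 = 1·11 + 4, so a_2 = 1
11 = 2·4 + 3, so a_3 = 2
4 = 1·3 + 1, so a_4 = 1
3 = 3·1 + 0, so a_5 = 3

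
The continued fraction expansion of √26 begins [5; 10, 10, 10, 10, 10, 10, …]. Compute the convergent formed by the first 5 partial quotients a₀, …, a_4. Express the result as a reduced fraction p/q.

52525/10301

a_0 = 5: 5/1
a_1 = 10: 51/10
a_2 = 10: 515/101
a_3 = 10: 5201/1020
a_4 = 10: 52525/10301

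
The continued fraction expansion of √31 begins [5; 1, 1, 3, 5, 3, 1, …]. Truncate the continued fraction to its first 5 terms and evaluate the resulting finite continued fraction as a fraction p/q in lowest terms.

Start with 5.
3 + 1/(5/1) = 3 + 1/5 = 16/5
1 + 1/(16/5) = 1 + 5/16 = 21/16
1 + 1/(21/16) = 1 + 16/21 = 37/21
5 + 1/(37/21) = 5 + 21/37 = 206/37

206/37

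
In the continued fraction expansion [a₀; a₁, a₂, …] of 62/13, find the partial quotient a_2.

⌊62/13⌋ = 4, remainder 10
⌊13/10⌋ = 1, remainder 3
⌊10/3⌋ = 3, remainder 1

3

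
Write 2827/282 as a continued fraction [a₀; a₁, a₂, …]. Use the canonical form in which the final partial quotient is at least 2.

[10; 40, 3, 2]

2827 = 10·282 + 7, so a_0 = 10
282 = 40·7 + 2, so a_1 = 40
7 = 3·2 + 1, so a_2 = 3
2 = 2·1 + 0, so a_3 = 2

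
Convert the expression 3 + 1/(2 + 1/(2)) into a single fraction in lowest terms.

17/5

a_0 = 3: 3/1
a_1 = 2: 7/2
a_2 = 2: 17/5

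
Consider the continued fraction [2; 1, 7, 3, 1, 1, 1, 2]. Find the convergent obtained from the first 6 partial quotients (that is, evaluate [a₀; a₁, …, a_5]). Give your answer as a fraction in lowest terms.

Build up convergents one term at a time:
a_0 = 2: 2/1
a_1 = 1: 3/1
a_2 = 7: 23/8
a_3 = 3: 72/25
a_4 = 1: 95/33
a_5 = 1: 167/58

167/58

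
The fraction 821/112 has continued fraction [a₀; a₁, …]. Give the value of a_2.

37

Apply division with remainder until the remainder is 0:
821 ÷ 112 → quotient 7, remainder 37
112 ÷ 37 → quotient 3, remainder 1
37 ÷ 1 → quotient 37, remainder 0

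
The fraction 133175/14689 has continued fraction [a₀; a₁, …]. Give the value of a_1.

⌊133175/14689⌋ = 9, remainder 974
⌊14689/974⌋ = 15, remainder 79

15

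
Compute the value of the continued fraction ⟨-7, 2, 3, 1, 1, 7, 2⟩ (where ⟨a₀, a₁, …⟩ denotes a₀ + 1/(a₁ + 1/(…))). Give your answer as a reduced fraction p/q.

a_0 = -7: -7/1
a_1 = 2: -13/2
a_2 = 3: -46/7
a_3 = 1: -59/9
a_4 = 1: -105/16
a_5 = 7: -794/121
a_6 = 2: -1693/258

-1693/258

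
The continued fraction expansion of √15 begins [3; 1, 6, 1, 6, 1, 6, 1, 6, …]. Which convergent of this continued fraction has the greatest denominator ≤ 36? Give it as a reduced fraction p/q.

a_0 = 3: 3/1  (≤ bound)
a_1 = 1: 4/1  (≤ bound)
a_2 = 6: 27/7  (≤ bound)
a_3 = 1: 31/8  (≤ bound)
a_4 = 6: 213/55  (> 36, stop)

31/8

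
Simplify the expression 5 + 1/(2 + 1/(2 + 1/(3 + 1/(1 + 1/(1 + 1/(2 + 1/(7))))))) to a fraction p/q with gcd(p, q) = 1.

3998/739

Use the convergent recurrence hₖ = aₖ·hₖ₋₁ + hₖ₋₂ (and likewise for the denominators kₖ):
a_0 = 5: 5/1
a_1 = 2: 11/2
a_2 = 2: 27/5
a_3 = 3: 92/17
a_4 = 1: 119/22
a_5 = 1: 211/39
a_6 = 2: 541/100
a_7 = 7: 3998/739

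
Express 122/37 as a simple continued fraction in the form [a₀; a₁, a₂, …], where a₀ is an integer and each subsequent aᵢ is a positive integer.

[3; 3, 2, 1, 3]

Repeatedly divide and take the remainder:
⌊122/37⌋ = 3, remainder 11
⌊37/11⌋ = 3, remainder 4
⌊11/4⌋ = 2, remainder 3
⌊4/3⌋ = 1, remainder 1
⌊3/1⌋ = 3, remainder 0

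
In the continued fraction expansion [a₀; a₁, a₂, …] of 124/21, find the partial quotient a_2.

9

124 ÷ 21 → quotient 5, remainder 19
21 ÷ 19 → quotient 1, remainder 2
19 ÷ 2 → quotient 9, remainder 1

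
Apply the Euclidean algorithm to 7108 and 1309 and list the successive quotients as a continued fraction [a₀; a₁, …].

7108 ÷ 1309 → quotient 5, remainder 563
1309 ÷ 563 → quotient 2, remainder 183
563 ÷ 183 → quotient 3, remainder 14
183 ÷ 14 → quotient 13, remainder 1
14 ÷ 1 → quotient 14, remainder 0

[5; 2, 3, 13, 14]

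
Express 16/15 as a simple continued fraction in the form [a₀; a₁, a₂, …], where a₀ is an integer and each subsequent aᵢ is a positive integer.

Run the Euclidean algorithm, recording each quotient:
16 ÷ 15 → quotient 1, remainder 1
15 ÷ 1 → quotient 15, remainder 0

[1; 15]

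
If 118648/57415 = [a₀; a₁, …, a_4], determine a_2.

26

Run the Euclidean algorithm, recording each quotient:
⌊118648/57415⌋ = 2, remainder 3818
⌊57415/3818⌋ = 15, remainder 145
⌊3818/145⌋ = 26, remainder 48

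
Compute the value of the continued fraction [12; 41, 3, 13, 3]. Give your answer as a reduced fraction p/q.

Start with 3.
13 + 1/(3/1) = 13 + 1/3 = 40/3
3 + 1/(40/3) = 3 + 3/40 = 123/40
41 + 1/(123/40) = 41 + 40/123 = 5083/123
12 + 1/(5083/123) = 12 + 123/5083 = 61119/5083

61119/5083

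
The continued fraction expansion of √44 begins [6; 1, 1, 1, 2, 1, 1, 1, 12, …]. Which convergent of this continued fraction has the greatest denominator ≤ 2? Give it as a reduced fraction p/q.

13/2

List convergents until the denominator exceeds the bound:
a_0 = 6: 6/1  (≤ bound)
a_1 = 1: 7/1  (≤ bound)
a_2 = 1: 13/2  (≤ bound)
a_3 = 1: 20/3  (> 2, stop)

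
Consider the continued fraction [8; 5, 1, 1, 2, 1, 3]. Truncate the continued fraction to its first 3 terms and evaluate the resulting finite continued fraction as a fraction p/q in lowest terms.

49/6

Use the convergent recurrence hₖ = aₖ·hₖ₋₁ + hₖ₋₂ (and likewise for the denominators kₖ):
a_0 = 8: 8/1
a_1 = 5: 41/5
a_2 = 1: 49/6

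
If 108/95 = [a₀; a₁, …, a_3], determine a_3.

4

⌊108/95⌋ = 1, remainder 13
⌊95/13⌋ = 7, remainder 4
⌊13/4⌋ = 3, remainder 1
⌊4/1⌋ = 4, remainder 0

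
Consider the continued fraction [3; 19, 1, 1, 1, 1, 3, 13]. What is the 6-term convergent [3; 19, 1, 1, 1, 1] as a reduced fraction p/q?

Compute successive convergents:
a_0 = 3: 3/1
a_1 = 19: 58/19
a_2 = 1: 61/20
a_3 = 1: 119/39
a_4 = 1: 180/59
a_5 = 1: 299/98

299/98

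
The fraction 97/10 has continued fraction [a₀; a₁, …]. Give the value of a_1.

Apply division with remainder until the remainder is 0:
97 ÷ 10 → quotient 9, remainder 7
10 ÷ 7 → quotient 1, remainder 3

1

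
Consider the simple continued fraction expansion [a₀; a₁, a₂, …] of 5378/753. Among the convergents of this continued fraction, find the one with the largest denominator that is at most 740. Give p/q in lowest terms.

a_0 = 7: 7/1  (≤ bound)
a_1 = 7: 50/7  (≤ bound)
a_2 = 26: 1307/183  (≤ bound)
a_3 = 1: 1357/190  (≤ bound)
a_4 = 3: 5378/753  (> 740, stop)

1357/190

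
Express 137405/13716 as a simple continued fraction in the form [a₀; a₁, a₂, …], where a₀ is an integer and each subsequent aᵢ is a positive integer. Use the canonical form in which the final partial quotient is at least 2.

137405 ÷ 13716 → quotient 10, remainder 245
13716 ÷ 245 → quotient 55, remainder 241
245 ÷ 241 → quotient 1, remainder 4
241 ÷ 4 → quotient 60, remainder 1
4 ÷ 1 → quotient 4, remainder 0

[10; 55, 1, 60, 4]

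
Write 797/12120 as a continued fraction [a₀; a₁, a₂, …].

[0; 15, 4, 1, 4, 1, 8, 3]

Apply division with remainder until the remainder is 0:
797 ÷ 12120 → quotient 0, remainder 797
12120 ÷ 797 → quotient 15, remainder 165
797 ÷ 165 → quotient 4, remainder 137
165 ÷ 137 → quotient 1, remainder 28
137 ÷ 28 → quotient 4, remainder 25
28 ÷ 25 → quotient 1, remainder 3
25 ÷ 3 → quotient 8, remainder 1
3 ÷ 1 → quotient 3, remainder 0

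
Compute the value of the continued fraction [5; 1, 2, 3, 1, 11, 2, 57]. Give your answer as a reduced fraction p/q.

104383/18336

Collapse the nested fraction from the inside out:
Start with 57.
2 + 1/(57/1) = 2 + 1/57 = 115/57
11 + 1/(115/57) = 11 + 57/115 = 1322/115
1 + 1/(1322/115) = 1 + 115/1322 = 1437/1322
3 + 1/(1437/1322) = 3 + 1322/1437 = 5633/1437
2 + 1/(5633/1437) = 2 + 1437/5633 = 12703/5633
1 + 1/(12703/5633) = 1 + 5633/12703 = 18336/12703
5 + 1/(18336/12703) = 5 + 12703/18336 = 104383/18336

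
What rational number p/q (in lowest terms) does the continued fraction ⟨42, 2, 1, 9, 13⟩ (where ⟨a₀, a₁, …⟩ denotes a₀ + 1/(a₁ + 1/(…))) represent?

Start with 13.
9 + 1/(13/1) = 9 + 1/13 = 118/13
1 + 1/(118/13) = 1 + 13/118 = 131/118
2 + 1/(131/118) = 2 + 118/131 = 380/131
42 + 1/(380/131) = 42 + 131/380 = 16091/380

16091/380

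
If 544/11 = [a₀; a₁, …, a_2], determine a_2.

Repeatedly divide and take the remainder:
⌊544/11⌋ = 49, remainder 5
⌊11/5⌋ = 2, remainder 1
⌊5/1⌋ = 5, remainder 0

5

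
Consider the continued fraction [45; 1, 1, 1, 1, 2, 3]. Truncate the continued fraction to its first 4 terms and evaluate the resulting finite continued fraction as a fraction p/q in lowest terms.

Start with 1.
1 + 1/(1/1) = 1 + 1/1 = 2/1
1 + 1/(2/1) = 1 + 1/2 = 3/2
45 + 1/(3/2) = 45 + 2/3 = 137/3

137/3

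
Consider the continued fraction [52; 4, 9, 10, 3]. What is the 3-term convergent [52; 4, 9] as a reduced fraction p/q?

1933/37

Use the convergent recurrence hₖ = aₖ·hₖ₋₁ + hₖ₋₂ (and likewise for the denominators kₖ):
a_0 = 52: 52/1
a_1 = 4: 209/4
a_2 = 9: 1933/37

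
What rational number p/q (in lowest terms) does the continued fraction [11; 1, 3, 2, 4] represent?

471/40

Compute successive convergents:
a_0 = 11: 11/1
a_1 = 1: 12/1
a_2 = 3: 47/4
a_3 = 2: 106/9
a_4 = 4: 471/40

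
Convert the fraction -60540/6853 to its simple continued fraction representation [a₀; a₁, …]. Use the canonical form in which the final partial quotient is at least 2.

[-9; 6, 36, 1, 2, 10]

-60540 ÷ 6853 → quotient -9, remainder 1137
6853 ÷ 1137 → quotient 6, remainder 31
1137 ÷ 31 → quotient 36, remainder 21
31 ÷ 21 → quotient 1, remainder 10
21 ÷ 10 → quotient 2, remainder 1
10 ÷ 1 → quotient 10, remainder 0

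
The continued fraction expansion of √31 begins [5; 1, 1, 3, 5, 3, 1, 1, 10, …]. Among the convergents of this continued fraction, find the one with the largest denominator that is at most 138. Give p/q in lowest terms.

657/118

List convergents until the denominator exceeds the bound:
a_0 = 5: 5/1  (≤ bound)
a_1 = 1: 6/1  (≤ bound)
a_2 = 1: 11/2  (≤ bound)
a_3 = 3: 39/7  (≤ bound)
a_4 = 5: 206/37  (≤ bound)
a_5 = 3: 657/118  (≤ bound)
a_6 = 1: 863/155  (> 138, stop)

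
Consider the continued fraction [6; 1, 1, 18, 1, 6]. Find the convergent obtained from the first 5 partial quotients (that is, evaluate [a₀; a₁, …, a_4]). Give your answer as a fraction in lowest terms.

Start with 1.
18 + 1/(1/1) = 18 + 1/1 = 19/1
1 + 1/(19/1) = 1 + 1/19 = 20/19
1 + 1/(20/19) = 1 + 19/20 = 39/20
6 + 1/(39/20) = 6 + 20/39 = 254/39

254/39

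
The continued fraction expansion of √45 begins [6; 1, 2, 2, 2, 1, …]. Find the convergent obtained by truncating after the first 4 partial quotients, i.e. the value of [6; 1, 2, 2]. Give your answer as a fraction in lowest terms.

Work from the innermost term outward:
Start with 2.
2 + 1/(2/1) = 2 + 1/2 = 5/2
1 + 1/(5/2) = 1 + 2/5 = 7/5
6 + 1/(7/5) = 6 + 5/7 = 47/7

47/7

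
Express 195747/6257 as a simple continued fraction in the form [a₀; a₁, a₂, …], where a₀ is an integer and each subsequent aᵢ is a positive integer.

[31; 3, 1, 1, 15, 1, 53]

Apply division with remainder until the remainder is 0:
195747 ÷ 6257 → quotient 31, remainder 1780
6257 ÷ 1780 → quotient 3, remainder 917
1780 ÷ 917 → quotient 1, remainder 863
917 ÷ 863 → quotient 1, remainder 54
863 ÷ 54 → quotient 15, remainder 53
54 ÷ 53 → quotient 1, remainder 1
53 ÷ 1 → quotient 53, remainder 0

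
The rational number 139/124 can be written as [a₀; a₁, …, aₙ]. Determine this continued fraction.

Run the Euclidean algorithm, recording each quotient:
139 = 1·124 + 15, so a_0 = 1
124 = 8·15 + 4, so a_1 = 8
15 = 3·4 + 3, so a_2 = 3
4 = 1·3 + 1, so a_3 = 1
3 = 3·1 + 0, so a_4 = 3

[1; 8, 3, 1, 3]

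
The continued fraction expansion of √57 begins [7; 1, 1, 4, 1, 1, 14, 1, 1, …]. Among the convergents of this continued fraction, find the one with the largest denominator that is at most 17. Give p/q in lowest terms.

83/11

List convergents until the denominator exceeds the bound:
a_0 = 7: 7/1  (≤ bound)
a_1 = 1: 8/1  (≤ bound)
a_2 = 1: 15/2  (≤ bound)
a_3 = 4: 68/9  (≤ bound)
a_4 = 1: 83/11  (≤ bound)
a_5 = 1: 151/20  (> 17, stop)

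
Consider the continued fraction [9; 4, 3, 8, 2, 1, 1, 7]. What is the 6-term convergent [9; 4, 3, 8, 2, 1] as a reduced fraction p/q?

Work from the innermost term outward:
Start with 1.
2 + 1/(1/1) = 2 + 1/1 = 3/1
8 + 1/(3/1) = 8 + 1/3 = 25/3
3 + 1/(25/3) = 3 + 3/25 = 78/25
4 + 1/(78/25) = 4 + 25/78 = 337/78
9 + 1/(337/78) = 9 + 78/337 = 3111/337

3111/337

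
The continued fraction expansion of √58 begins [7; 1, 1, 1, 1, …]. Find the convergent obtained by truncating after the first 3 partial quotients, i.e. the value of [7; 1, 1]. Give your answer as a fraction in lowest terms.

15/2

Start with 1.
1 + 1/(1/1) = 1 + 1/1 = 2/1
7 + 1/(2/1) = 7 + 1/2 = 15/2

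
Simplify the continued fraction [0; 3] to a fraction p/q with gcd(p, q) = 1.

1/3

a_0 = 0: 0/1
a_1 = 3: 1/3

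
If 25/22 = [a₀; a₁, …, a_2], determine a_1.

7

25 = 1·22 + 3, so a_0 = 1
22 = 7·3 + 1, so a_1 = 7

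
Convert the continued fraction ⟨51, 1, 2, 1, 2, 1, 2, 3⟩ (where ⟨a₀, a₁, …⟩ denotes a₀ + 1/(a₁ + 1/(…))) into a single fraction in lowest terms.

7139/138

Start with 3.
2 + 1/(3/1) = 2 + 1/3 = 7/3
1 + 1/(7/3) = 1 + 3/7 = 10/7
2 + 1/(10/7) = 2 + 7/10 = 27/10
1 + 1/(27/10) = 1 + 10/27 = 37/27
2 + 1/(37/27) = 2 + 27/37 = 101/37
1 + 1/(101/37) = 1 + 37/101 = 138/101
51 + 1/(138/101) = 51 + 101/138 = 7139/138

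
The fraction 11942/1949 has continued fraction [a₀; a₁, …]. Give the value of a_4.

11

11942 ÷ 1949 → quotient 6, remainder 248
1949 ÷ 248 → quotient 7, remainder 213
248 ÷ 213 → quotient 1, remainder 35
213 ÷ 35 → quotient 6, remainder 3
35 ÷ 3 → quotient 11, remainder 2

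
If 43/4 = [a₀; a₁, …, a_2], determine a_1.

1

Apply division with remainder until the remainder is 0:
43 ÷ 4 → quotient 10, remainder 3
4 ÷ 3 → quotient 1, remainder 1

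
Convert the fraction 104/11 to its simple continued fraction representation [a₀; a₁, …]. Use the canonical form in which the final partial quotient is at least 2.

104 = 9·11 + 5, so a_0 = 9
11 = 2·5 + 1, so a_1 = 2
5 = 5·1 + 0, so a_2 = 5

[9; 2, 5]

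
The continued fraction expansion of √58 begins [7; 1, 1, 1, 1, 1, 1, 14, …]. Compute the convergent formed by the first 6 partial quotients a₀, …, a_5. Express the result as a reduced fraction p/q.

61/8

a_0 = 7: 7/1
a_1 = 1: 8/1
a_2 = 1: 15/2
a_3 = 1: 23/3
a_4 = 1: 38/5
a_5 = 1: 61/8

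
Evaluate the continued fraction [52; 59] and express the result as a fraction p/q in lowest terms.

3069/59

Work from the innermost term outward:
Start with 59.
52 + 1/(59/1) = 52 + 1/59 = 3069/59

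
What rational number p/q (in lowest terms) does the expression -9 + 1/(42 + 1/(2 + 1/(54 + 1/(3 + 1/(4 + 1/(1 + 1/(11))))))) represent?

-7903448/880463

Compute successive convergents:
a_0 = -9: -9/1
a_1 = 42: -377/42
a_2 = 2: -763/85
a_3 = 54: -41579/4632
a_4 = 3: -125500/13981
a_5 = 4: -543579/60556
a_6 = 1: -669079/74537
a_7 = 11: -7903448/880463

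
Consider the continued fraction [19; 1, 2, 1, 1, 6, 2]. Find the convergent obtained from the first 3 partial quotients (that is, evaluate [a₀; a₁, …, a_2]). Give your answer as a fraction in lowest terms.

a_0 = 19: 19/1
a_1 = 1: 20/1
a_2 = 2: 59/3

59/3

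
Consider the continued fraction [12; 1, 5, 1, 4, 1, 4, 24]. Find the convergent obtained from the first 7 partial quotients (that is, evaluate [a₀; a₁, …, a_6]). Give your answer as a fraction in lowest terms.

a_0 = 12: 12/1
a_1 = 1: 13/1
a_2 = 5: 77/6
a_3 = 1: 90/7
a_4 = 4: 437/34
a_5 = 1: 527/41
a_6 = 4: 2545/198

2545/198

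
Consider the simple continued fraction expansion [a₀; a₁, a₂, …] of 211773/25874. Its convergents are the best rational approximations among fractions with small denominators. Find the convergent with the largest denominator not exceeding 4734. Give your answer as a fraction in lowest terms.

35170/4297

List convergents until the denominator exceeds the bound:
a_0 = 8: 8/1  (≤ bound)
a_1 = 5: 41/5  (≤ bound)
a_2 = 2: 90/11  (≤ bound)
a_3 = 2: 221/27  (≤ bound)
a_4 = 2: 532/65  (≤ bound)
a_5 = 1: 753/92  (≤ bound)
a_6 = 46: 35170/4297  (≤ bound)
a_7 = 6: 211773/25874  (> 4734, stop)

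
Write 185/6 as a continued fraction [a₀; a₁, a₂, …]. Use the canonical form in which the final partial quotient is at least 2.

Repeatedly divide and take the remainder:
185 ÷ 6 → quotient 30, remainder 5
6 ÷ 5 → quotient 1, remainder 1
5 ÷ 1 → quotient 5, remainder 0

[30; 1, 5]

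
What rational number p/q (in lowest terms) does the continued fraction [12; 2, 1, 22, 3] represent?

Start with 3.
22 + 1/(3/1) = 22 + 1/3 = 67/3
1 + 1/(67/3) = 1 + 3/67 = 70/67
2 + 1/(70/67) = 2 + 67/70 = 207/70
12 + 1/(207/70) = 12 + 70/207 = 2554/207

2554/207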